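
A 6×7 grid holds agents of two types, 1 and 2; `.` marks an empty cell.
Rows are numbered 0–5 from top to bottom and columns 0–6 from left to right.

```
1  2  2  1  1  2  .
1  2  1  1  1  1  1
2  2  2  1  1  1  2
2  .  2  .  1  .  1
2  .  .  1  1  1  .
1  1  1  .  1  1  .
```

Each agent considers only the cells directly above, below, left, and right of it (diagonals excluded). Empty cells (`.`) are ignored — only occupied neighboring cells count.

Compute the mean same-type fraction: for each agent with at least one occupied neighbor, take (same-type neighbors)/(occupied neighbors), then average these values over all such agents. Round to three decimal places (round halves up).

0.687

(0,0)1 1/2
(0,1)2 2/3
(0,2)2 1/3
(0,3)1 2/3
(0,4)1 2/3
(0,5)2 0/2
(1,0)1 1/3
(1,1)2 2/4
(1,2)1 1/4
(1,3)1 4/4
(1,4)1 4/4
(1,5)1 3/4
(1,6)1 1/2
(2,0)2 2/3
(2,1)2 3/3
(2,2)2 2/4
(2,3)1 2/3
(2,4)1 4/4
(2,5)1 2/3
(2,6)2 0/3
(3,0)2 2/2
(3,2)2 1/1
(3,4)1 2/2
(3,6)1 0/1
(4,0)2 1/2
(4,3)1 1/1
(4,4)1 4/4
(4,5)1 2/2
(5,0)1 1/2
(5,1)1 2/2
(5,2)1 1/1
(5,4)1 2/2
(5,5)1 2/2
Sum over 33 agents: 1/2 + 2/3 + 1/3 + 2/3 + 2/3 + 0/2 + 1/3 + 2/4 + 1/4 + 4/4 + 4/4 + 3/4 + 1/2 + 2/3 + 3/3 + 2/4 + 2/3 + 4/4 + 2/3 + 0/3 + 2/2 + 1/1 + 2/2 + 0/1 + 1/2 + 1/1 + 4/4 + 2/2 + 1/2 + 2/2 + 1/1 + 2/2 + 2/2 = 68/3; mean = 68/3 ÷ 33 = 68/99 = 0.686868… → 0.687.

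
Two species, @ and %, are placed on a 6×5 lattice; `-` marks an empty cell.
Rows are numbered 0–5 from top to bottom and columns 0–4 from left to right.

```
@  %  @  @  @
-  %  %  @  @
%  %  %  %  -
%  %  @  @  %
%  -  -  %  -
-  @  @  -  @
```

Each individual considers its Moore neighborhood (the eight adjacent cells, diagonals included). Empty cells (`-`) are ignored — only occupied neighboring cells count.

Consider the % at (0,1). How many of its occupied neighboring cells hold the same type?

2

Occupied neighbors of (0,1): (0,0)=@, (0,2)=@, (1,1)=%, (1,2)=%.
Same type (%): 2 of 4.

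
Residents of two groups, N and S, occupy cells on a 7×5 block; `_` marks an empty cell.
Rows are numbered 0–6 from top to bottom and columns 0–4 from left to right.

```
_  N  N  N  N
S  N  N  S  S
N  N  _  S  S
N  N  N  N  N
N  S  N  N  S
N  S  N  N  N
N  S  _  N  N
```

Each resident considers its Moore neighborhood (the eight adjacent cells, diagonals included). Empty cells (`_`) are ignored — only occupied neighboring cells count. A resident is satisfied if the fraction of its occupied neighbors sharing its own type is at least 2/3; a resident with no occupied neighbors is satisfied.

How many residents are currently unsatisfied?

(0,1)N 3/4 ✓
(0,2)N 4/5 ✓
(0,3)N 3/5 ✗
(0,4)N 1/3 ✗
(1,0)S 0/4 ✗
(1,1)N 5/6 ✓
(1,2)N 5/7 ✓
(1,3)S 3/7 ✗
(1,4)S 3/5 ✗
(2,0)N 4/5 ✓
(2,1)N 6/7 ✓
(2,3)S 3/7 ✗
(2,4)S 3/5 ✗
(3,0)N 4/5 ✓
(3,1)N 6/7 ✓
(3,2)N 5/7 ✓
(3,3)N 4/7 ✗
(3,4)N 2/5 ✗
(4,0)N 3/5 ✗
(4,1)S 1/8 ✗
(4,2)N 6/8 ✓
(4,3)N 7/8 ✓
(4,4)S 0/5 ✗
(5,0)N 2/5 ✗
(5,1)S 2/7 ✗
(5,2)N 4/7 ✗
(5,3)N 6/7 ✓
(5,4)N 4/5 ✓
(6,0)N 1/3 ✗
(6,1)S 1/4 ✗
(6,3)N 4/4 ✓
(6,4)N 3/3 ✓
Unsatisfied: (0,3), (0,4), (1,0), (1,3), (1,4), (2,3), (2,4), (3,3), (3,4), (4,0), (4,1), (4,4), (5,0), (5,1), (5,2), (6,0), (6,1) — 17 in total.

17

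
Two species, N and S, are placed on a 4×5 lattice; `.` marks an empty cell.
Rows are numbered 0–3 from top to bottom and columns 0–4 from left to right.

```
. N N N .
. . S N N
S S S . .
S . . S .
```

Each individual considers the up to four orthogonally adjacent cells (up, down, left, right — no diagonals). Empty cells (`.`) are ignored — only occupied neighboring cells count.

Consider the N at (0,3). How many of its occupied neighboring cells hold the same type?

Occupied neighbors of (0,3): (1,3)=N, (0,2)=N.
Same type (N): 2 of 2.

2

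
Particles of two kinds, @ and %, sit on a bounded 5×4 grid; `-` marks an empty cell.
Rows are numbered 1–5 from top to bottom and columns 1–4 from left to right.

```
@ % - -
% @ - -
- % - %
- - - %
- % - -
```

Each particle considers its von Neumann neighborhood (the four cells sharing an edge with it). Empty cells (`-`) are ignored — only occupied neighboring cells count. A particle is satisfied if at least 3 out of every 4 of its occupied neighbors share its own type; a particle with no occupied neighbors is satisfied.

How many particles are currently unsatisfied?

5

(1,1)@ 0/2 unhappy
(1,2)% 0/2 unhappy
(2,1)% 0/2 unhappy
(2,2)@ 0/3 unhappy
(3,2)% 0/1 unhappy
(3,4)% 1/1 ok
(4,4)% 1/1 ok
(5,2)% 0/0 ok
Unsatisfied: (1,1), (1,2), (2,1), (2,2), (3,2) — 5 in total.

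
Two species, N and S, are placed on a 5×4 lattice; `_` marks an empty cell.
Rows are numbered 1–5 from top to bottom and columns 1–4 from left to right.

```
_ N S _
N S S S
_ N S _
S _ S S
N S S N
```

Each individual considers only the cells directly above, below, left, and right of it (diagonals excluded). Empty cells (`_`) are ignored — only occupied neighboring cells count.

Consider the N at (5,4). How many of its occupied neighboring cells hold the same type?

0

Occupied neighbors of (5,4): (4,4)=S, (5,3)=S.
Same type (N): 0 of 2.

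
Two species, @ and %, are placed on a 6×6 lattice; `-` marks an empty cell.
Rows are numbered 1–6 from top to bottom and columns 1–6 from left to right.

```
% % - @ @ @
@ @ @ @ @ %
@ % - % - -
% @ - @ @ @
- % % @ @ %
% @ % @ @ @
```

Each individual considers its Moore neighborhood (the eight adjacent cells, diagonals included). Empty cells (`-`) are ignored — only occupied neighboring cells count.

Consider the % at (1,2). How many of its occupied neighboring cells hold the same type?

Occupied neighbors of (1,2): (1,1)=%, (2,1)=@, (2,2)=@, (2,3)=@.
Same type (%): 1 of 4.

1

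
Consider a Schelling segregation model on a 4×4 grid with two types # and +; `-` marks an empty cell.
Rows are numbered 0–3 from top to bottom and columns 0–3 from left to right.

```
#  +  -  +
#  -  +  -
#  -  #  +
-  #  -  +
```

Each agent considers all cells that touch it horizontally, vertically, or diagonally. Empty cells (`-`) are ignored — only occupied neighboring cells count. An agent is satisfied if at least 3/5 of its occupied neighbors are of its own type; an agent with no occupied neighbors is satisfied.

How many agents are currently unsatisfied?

4

Row 0: (0,0)# 1/2 ✗ · (0,1)+ 1/3 ✗ · (0,3)+ 1/1 ✓
Row 1: (1,0)# 2/3 ✓ · (1,2)+ 3/4 ✓
Row 2: (2,0)# 2/2 ✓ · (2,2)# 1/4 ✗ · (2,3)+ 2/3 ✓
Row 3: (3,1)# 2/2 ✓ · (3,3)+ 1/2 ✗
Unsatisfied: (0,0), (0,1), (2,2), (3,3) — 4 in total.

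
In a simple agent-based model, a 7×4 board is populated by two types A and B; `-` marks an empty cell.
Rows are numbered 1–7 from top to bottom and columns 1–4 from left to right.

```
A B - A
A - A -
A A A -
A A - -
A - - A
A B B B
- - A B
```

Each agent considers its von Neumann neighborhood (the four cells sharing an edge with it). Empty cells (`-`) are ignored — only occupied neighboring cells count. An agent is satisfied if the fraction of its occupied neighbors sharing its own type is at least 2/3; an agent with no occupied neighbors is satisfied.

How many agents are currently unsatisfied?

7

Row 1: (1,1)A 1/2 unhappy · (1,2)B 0/1 unhappy · (1,4)A 0/0 ok
Row 2: (2,1)A 2/2 ok · (2,3)A 1/1 ok
Row 3: (3,1)A 3/3 ok · (3,2)A 3/3 ok · (3,3)A 2/2 ok
Row 4: (4,1)A 3/3 ok · (4,2)A 2/2 ok
Row 5: (5,1)A 2/2 ok · (5,4)A 0/1 unhappy
Row 6: (6,1)A 1/2 unhappy · (6,2)B 1/2 unhappy · (6,3)B 2/3 ok · (6,4)B 2/3 ok
Row 7: (7,3)A 0/2 unhappy · (7,4)B 1/2 unhappy
Unsatisfied: (1,1), (1,2), (5,4), (6,1), (6,2), (7,3), (7,4) — 7 in total.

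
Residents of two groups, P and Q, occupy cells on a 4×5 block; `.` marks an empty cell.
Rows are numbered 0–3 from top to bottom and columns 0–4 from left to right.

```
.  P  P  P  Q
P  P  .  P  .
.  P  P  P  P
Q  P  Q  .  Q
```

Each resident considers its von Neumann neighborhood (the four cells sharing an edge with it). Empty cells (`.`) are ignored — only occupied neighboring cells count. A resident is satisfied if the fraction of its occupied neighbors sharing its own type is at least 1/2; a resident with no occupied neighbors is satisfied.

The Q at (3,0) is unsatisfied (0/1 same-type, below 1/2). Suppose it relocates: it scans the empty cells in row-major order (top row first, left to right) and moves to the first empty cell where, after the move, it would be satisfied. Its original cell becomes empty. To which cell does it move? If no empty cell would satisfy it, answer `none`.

Vacating (3,0). Empty cells in order:
  (0,0): 0/2 same-type → still unsatisfied.
  (1,2): 0/4 same-type → still unsatisfied.
  (1,4): 1/3 same-type → still unsatisfied.
  (2,0): 0/2 same-type → still unsatisfied.
  (3,3): 2/3 same-type → satisfied — stop here.

(3,3)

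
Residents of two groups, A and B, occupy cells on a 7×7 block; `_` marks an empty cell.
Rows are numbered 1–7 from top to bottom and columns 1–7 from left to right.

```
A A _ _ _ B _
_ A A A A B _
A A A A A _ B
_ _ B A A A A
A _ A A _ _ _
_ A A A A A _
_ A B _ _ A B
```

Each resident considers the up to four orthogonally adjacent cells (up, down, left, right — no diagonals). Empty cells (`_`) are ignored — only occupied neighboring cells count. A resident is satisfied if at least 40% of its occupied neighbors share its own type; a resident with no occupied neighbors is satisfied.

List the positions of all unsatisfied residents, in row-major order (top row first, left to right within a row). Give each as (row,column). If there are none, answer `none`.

(3,7), (4,3), (7,3), (7,7)

(1,1)A 1/1 ✓
(1,2)A 2/2 ✓
(1,6)B 1/1 ✓
(2,2)A 3/3 ✓
(2,3)A 3/3 ✓
(2,4)A 3/3 ✓
(2,5)A 2/3 ✓
(2,6)B 1/2 ✓
(3,1)A 1/1 ✓
(3,2)A 3/3 ✓
(3,3)A 3/4 ✓
(3,4)A 4/4 ✓
(3,5)A 3/3 ✓
(3,7)B 0/1 ✗
(4,3)B 0/3 ✗
(4,4)A 3/4 ✓
(4,5)A 3/3 ✓
(4,6)A 2/2 ✓
(4,7)A 1/2 ✓
(5,1)A 0/0 ✓
(5,3)A 2/3 ✓
(5,4)A 3/3 ✓
(6,2)A 2/2 ✓
(6,3)A 3/4 ✓
(6,4)A 3/3 ✓
(6,5)A 2/2 ✓
(6,6)A 2/2 ✓
(7,2)A 1/2 ✓
(7,3)B 0/2 ✗
(7,6)A 1/2 ✓
(7,7)B 0/1 ✗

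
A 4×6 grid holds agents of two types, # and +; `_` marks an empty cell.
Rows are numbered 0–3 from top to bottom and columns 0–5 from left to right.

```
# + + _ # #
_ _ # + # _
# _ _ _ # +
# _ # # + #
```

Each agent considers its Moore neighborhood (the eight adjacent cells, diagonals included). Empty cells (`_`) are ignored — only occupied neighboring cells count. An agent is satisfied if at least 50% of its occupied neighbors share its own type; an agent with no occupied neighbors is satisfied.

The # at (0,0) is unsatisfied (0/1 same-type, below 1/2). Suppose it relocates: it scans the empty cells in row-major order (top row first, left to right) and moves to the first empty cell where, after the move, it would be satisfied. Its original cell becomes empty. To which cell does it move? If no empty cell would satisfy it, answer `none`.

(0,3)

Vacating (0,0). Empty cells in order:
  (0,3): 3/5 same-type → satisfied — stop here.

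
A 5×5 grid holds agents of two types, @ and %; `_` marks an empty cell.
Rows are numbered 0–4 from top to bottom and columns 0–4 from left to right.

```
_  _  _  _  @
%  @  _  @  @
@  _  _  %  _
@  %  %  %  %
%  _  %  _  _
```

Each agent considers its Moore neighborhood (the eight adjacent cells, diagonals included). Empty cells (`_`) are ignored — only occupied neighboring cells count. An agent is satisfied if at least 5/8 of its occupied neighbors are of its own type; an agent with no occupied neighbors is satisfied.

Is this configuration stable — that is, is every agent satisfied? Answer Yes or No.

No

(0,4)@ 2/2 ok
(1,0)% 0/2 unhappy
(1,1)@ 1/2 unhappy
(1,3)@ 2/3 ok
(1,4)@ 2/3 ok
(2,0)@ 2/4 unhappy
(2,3)% 3/5 unhappy
(3,0)@ 1/3 unhappy
(3,1)% 3/5 unhappy
(3,2)% 4/4 ok
(3,3)% 4/4 ok
(3,4)% 2/2 ok
(4,0)% 1/2 unhappy
(4,2)% 3/3 ok
For instance (1,0) has only 0/2 same-type neighbors, below 5/8.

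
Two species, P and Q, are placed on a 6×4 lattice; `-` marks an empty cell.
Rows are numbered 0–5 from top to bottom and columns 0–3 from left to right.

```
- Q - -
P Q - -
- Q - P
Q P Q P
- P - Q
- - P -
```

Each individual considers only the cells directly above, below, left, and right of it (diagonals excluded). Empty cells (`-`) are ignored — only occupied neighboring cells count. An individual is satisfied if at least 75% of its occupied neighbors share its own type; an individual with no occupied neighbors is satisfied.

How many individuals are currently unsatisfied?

(0,1)Q 1/1 ok
(1,0)P 0/1 unhappy
(1,1)Q 2/3 unhappy
(2,1)Q 1/2 unhappy
(2,3)P 1/1 ok
(3,0)Q 0/1 unhappy
(3,1)P 1/4 unhappy
(3,2)Q 0/2 unhappy
(3,3)P 1/3 unhappy
(4,1)P 1/1 ok
(4,3)Q 0/1 unhappy
(5,2)P 0/0 ok
Unsatisfied: (1,0), (1,1), (2,1), (3,0), (3,1), (3,2), (3,3), (4,3) — 8 in total.

8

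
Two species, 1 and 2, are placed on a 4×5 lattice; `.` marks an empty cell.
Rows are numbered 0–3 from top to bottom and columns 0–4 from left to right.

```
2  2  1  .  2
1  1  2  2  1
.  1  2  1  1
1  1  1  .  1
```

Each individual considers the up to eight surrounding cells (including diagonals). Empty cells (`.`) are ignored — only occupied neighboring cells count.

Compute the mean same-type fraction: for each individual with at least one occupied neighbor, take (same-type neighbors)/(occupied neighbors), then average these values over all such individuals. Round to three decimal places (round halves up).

0.564

Row 0: (0,0)2 1/3 · (0,1)2 2/5 · (0,2)1 1/4 · (0,4)2 1/2
Row 1: (1,0)1 2/4 · (1,1)1 3/7 · (1,2)2 3/7 · (1,3)2 3/7 · (1,4)1 2/4
Row 2: (2,1)1 5/7 · (2,2)2 2/7 · (2,3)1 4/7 · (2,4)1 3/4
Row 3: (3,0)1 2/2 · (3,1)1 3/4 · (3,2)1 3/4 · (3,4)1 2/2
Sum over 17 individuals: 1/3 + 2/5 + 1/4 + 1/2 + 2/4 + 3/7 + 3/7 + 3/7 + 2/4 + 5/7 + 2/7 + 4/7 + 3/4 + 2/2 + 3/4 + 3/4 + 2/2 = 1007/105; mean = 1007/105 ÷ 17 = 1007/1785 = 0.564145… → 0.564.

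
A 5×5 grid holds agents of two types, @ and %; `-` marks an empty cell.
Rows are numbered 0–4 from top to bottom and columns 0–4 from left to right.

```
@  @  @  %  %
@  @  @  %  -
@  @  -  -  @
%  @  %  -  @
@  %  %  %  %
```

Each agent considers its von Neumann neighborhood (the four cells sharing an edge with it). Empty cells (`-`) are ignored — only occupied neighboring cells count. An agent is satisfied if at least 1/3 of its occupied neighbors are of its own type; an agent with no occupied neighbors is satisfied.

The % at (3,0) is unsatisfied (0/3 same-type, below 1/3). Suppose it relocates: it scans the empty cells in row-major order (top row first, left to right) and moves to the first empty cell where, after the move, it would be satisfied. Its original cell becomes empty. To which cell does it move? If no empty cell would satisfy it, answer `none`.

(1,4)

Vacating (3,0). Empty cells in order:
  (1,4): 2/3 same-type → satisfied — stop here.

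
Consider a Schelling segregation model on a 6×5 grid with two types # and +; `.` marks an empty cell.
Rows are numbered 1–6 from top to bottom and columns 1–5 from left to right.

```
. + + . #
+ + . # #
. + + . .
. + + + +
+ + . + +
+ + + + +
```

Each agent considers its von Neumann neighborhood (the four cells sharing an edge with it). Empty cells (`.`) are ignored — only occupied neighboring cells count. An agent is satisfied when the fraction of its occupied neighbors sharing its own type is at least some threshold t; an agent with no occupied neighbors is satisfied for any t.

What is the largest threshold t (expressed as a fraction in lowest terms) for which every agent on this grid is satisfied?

1/1

Row 1: (1,2)+ 2/2 · (1,3)+ 1/1 · (1,5)# 1/1
Row 2: (2,1)+ 1/1 · (2,2)+ 3/3 · (2,4)# 1/1 · (2,5)# 2/2
Row 3: (3,2)+ 3/3 · (3,3)+ 2/2
Row 4: (4,2)+ 3/3 · (4,3)+ 3/3 · (4,4)+ 3/3 · (4,5)+ 2/2
Row 5: (5,1)+ 2/2 · (5,2)+ 3/3 · (5,4)+ 3/3 · (5,5)+ 3/3
Row 6: (6,1)+ 2/2 · (6,2)+ 3/3 · (6,3)+ 2/2 · (6,4)+ 3/3 · (6,5)+ 2/2
The smallest same-type fraction is 2/2 at (1,2), which reduces to 1/1. Any threshold above that leaves this agent unsatisfied.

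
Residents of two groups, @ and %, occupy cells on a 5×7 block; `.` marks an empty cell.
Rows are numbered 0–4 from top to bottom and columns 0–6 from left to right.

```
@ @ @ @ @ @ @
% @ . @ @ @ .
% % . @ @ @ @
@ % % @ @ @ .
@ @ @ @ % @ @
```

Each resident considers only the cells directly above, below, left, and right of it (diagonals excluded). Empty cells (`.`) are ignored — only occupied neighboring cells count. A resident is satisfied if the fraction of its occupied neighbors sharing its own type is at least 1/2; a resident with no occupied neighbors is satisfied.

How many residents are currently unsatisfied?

5

Row 0: (0,0)@ 1/2 satisfied · (0,1)@ 3/3 satisfied · (0,2)@ 2/2 satisfied · (0,3)@ 3/3 satisfied · (0,4)@ 3/3 satisfied · (0,5)@ 3/3 satisfied · (0,6)@ 1/1 satisfied
Row 1: (1,0)% 1/3 not · (1,1)@ 1/3 not · (1,3)@ 3/3 satisfied · (1,4)@ 4/4 satisfied · (1,5)@ 3/3 satisfied
Row 2: (2,0)% 2/3 satisfied · (2,1)% 2/3 satisfied · (2,3)@ 3/3 satisfied · (2,4)@ 4/4 satisfied · (2,5)@ 4/4 satisfied · (2,6)@ 1/1 satisfied
Row 3: (3,0)@ 1/3 not · (3,1)% 2/4 satisfied · (3,2)% 1/3 not · (3,3)@ 3/4 satisfied · (3,4)@ 3/4 satisfied · (3,5)@ 3/3 satisfied
Row 4: (4,0)@ 2/2 satisfied · (4,1)@ 2/3 satisfied · (4,2)@ 2/3 satisfied · (4,3)@ 2/3 satisfied · (4,4)% 0/3 not · (4,5)@ 2/3 satisfied · (4,6)@ 1/1 satisfied
Unsatisfied: (1,0), (1,1), (3,0), (3,2), (4,4) — 5 in total.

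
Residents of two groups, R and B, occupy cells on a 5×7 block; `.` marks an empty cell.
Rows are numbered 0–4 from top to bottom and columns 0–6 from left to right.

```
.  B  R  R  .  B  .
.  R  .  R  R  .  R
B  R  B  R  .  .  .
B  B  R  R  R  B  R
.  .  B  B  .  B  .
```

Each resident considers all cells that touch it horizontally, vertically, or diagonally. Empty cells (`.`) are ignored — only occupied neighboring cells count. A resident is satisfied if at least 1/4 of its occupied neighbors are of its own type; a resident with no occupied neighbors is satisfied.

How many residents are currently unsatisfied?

(0,1)B 0/2 ✗
(0,2)R 3/4 ✓
(0,3)R 3/3 ✓
(0,5)B 0/2 ✗
(1,1)R 2/5 ✓
(1,3)R 4/5 ✓
(1,4)R 3/4 ✓
(1,6)R 0/1 ✗
(2,0)B 2/4 ✓
(2,1)R 2/6 ✓
(2,2)B 1/7 ✗
(2,3)R 5/6 ✓
(3,0)B 2/3 ✓
(3,1)B 4/6 ✓
(3,2)R 3/7 ✓
(3,3)R 3/6 ✓
(3,4)R 2/5 ✓
(3,5)B 1/3 ✓
(3,6)R 0/2 ✗
(4,2)B 2/4 ✓
(4,3)B 1/4 ✓
(4,5)B 1/3 ✓
Unsatisfied: (0,1), (0,5), (1,6), (2,2), (3,6) — 5 in total.

5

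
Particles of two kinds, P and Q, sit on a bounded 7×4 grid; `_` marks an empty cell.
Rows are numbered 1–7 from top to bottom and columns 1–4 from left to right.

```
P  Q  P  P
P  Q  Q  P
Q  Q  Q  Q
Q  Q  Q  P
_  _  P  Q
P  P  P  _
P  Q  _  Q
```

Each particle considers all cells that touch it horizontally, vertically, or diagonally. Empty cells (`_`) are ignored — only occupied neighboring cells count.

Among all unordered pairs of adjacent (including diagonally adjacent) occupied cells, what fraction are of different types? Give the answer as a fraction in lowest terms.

Scan each occupied cell's neighbors to the right and below (and the two forward diagonals) so each pair is counted once.
Row 1: P(1,1)–Q(1,2)≠ P(1,1)–P(2,1)= P(1,1)–Q(2,2)≠ Q(1,2)–P(1,3)≠ Q(1,2)–Q(2,2)= Q(1,2)–Q(2,3)= Q(1,2)–P(2,1)≠ P(1,3)–P(1,4)= P(1,3)–Q(2,3)≠ P(1,3)–P(2,4)= P(1,3)–Q(2,2)≠ P(1,4)–P(2,4)= P(1,4)–Q(2,3)≠  → 7/13 unlike.
Row 2: P(2,1)–Q(2,2)≠ P(2,1)–Q(3,1)≠ P(2,1)–Q(3,2)≠ Q(2,2)–Q(2,3)= Q(2,2)–Q(3,2)= Q(2,2)–Q(3,3)= Q(2,2)–Q(3,1)= Q(2,3)–P(2,4)≠ Q(2,3)–Q(3,3)= Q(2,3)–Q(3,4)= Q(2,3)–Q(3,2)= P(2,4)–Q(3,4)≠ P(2,4)–Q(3,3)≠  → 6/13 unlike.
Row 3: Q(3,1)–Q(3,2)= Q(3,1)–Q(4,1)= Q(3,1)–Q(4,2)= Q(3,2)–Q(3,3)= Q(3,2)–Q(4,2)= Q(3,2)–Q(4,3)= Q(3,2)–Q(4,1)= Q(3,3)–Q(3,4)= Q(3,3)–Q(4,3)= Q(3,3)–P(4,4)≠ Q(3,3)–Q(4,2)= Q(3,4)–P(4,4)≠ Q(3,4)–Q(4,3)=  → 2/13 unlike.
Row 4: Q(4,1)–Q(4,2)= Q(4,2)–Q(4,3)= Q(4,2)–P(5,3)≠ Q(4,3)–P(4,4)≠ Q(4,3)–P(5,3)≠ Q(4,3)–Q(5,4)= P(4,4)–Q(5,4)≠ P(4,4)–P(5,3)=  → 4/8 unlike.
Row 5: P(5,3)–Q(5,4)≠ P(5,3)–P(6,3)= P(5,3)–P(6,2)= Q(5,4)–P(6,3)≠  → 2/4 unlike.
Row 6: P(6,1)–P(6,2)= P(6,1)–P(7,1)= P(6,1)–Q(7,2)≠ P(6,2)–P(6,3)= P(6,2)–Q(7,2)≠ P(6,2)–P(7,1)= P(6,3)–Q(7,4)≠ P(6,3)–Q(7,2)≠  → 4/8 unlike.
Row 7: P(7,1)–Q(7,2)≠  → 1/1 unlike.
Total adjacent occupied pairs: 60; unlike-type pairs: 26.
26/60 reduces to 13/30.

13/30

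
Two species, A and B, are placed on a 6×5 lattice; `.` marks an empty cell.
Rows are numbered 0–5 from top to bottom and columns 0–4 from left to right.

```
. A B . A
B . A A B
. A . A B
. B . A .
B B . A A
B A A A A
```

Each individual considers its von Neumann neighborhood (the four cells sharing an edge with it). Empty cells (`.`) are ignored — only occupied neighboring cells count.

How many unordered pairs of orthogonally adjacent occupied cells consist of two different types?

8

Scan each occupied cell's neighbors to the right and below so each pair is counted once.
From row 0: 3 unlike of 3 pairs (running 3/3).
From row 1: 1 unlike of 4 pairs (running 4/7).
From row 2: 2 unlike of 3 pairs (running 6/10).
From row 3: 0 unlike of 2 pairs (running 6/12).
From row 4: 1 unlike of 6 pairs (running 7/18).
From row 5: 1 unlike of 4 pairs (running 8/22).
Total adjacent occupied pairs: 22; unlike-type pairs: 8.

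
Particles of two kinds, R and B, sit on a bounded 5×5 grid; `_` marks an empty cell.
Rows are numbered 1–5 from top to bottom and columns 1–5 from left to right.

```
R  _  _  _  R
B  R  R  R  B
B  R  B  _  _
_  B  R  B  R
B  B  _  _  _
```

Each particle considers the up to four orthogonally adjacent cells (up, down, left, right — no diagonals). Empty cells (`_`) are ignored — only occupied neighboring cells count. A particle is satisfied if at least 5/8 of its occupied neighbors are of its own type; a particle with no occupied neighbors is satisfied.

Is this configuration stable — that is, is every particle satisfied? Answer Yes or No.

No

Row 1: (1,1)R 0/1 unhappy · (1,5)R 0/1 unhappy
Row 2: (2,1)B 1/3 unhappy · (2,2)R 2/3 ok · (2,3)R 2/3 ok · (2,4)R 1/2 unhappy · (2,5)B 0/2 unhappy
Row 3: (3,1)B 1/2 unhappy · (3,2)R 1/4 unhappy · (3,3)B 0/3 unhappy
Row 4: (4,2)B 1/3 unhappy · (4,3)R 0/3 unhappy · (4,4)B 0/2 unhappy · (4,5)R 0/1 unhappy
Row 5: (5,1)B 1/1 ok · (5,2)B 2/2 ok
For instance (1,1) has only 0/1 same-type neighbors, below 5/8.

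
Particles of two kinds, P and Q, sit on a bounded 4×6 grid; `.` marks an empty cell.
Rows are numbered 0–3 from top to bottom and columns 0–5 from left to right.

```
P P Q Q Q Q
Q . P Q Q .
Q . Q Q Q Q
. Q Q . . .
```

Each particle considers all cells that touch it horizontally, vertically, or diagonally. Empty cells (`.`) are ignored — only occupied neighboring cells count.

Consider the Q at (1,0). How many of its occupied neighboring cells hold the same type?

1

Occupied neighbors of (1,0): (0,0)=P, (0,1)=P, (2,0)=Q.
Same type (Q): 1 of 3.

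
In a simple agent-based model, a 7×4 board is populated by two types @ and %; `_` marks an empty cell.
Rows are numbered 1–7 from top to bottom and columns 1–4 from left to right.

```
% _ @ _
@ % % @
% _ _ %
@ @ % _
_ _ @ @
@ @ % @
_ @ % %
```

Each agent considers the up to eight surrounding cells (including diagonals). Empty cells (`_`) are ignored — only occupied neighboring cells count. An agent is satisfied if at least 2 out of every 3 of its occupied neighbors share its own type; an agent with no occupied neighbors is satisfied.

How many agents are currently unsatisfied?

(1,1)% 1/2 not
(1,3)@ 1/3 not
(2,1)@ 0/3 not
(2,2)% 3/5 not
(2,3)% 2/4 not
(2,4)@ 1/3 not
(3,1)% 1/4 not
(3,4)% 2/3 satisfied
(4,1)@ 1/2 not
(4,2)@ 2/4 not
(4,3)% 1/4 not
(5,3)@ 4/6 satisfied
(5,4)@ 2/4 not
(6,1)@ 2/2 satisfied
(6,2)@ 3/5 not
(6,3)% 2/7 not
(6,4)@ 2/5 not
(7,2)@ 2/4 not
(7,3)% 2/5 not
(7,4)% 2/3 satisfied
Unsatisfied: (1,1), (1,3), (2,1), (2,2), (2,3), (2,4), (3,1), (4,1), (4,2), (4,3), (5,4), (6,2), (6,3), (6,4), (7,2), (7,3) — 16 in total.

16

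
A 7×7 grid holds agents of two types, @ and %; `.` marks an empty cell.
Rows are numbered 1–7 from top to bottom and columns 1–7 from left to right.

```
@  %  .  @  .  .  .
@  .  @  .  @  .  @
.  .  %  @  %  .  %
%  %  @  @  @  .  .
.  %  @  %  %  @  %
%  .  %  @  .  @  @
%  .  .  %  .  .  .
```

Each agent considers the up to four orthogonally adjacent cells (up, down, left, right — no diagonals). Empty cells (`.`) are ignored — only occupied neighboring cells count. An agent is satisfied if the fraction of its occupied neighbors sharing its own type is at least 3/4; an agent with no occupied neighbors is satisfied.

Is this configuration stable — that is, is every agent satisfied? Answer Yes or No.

Row 1: (1,1)@ 1/2 ✗ · (1,2)% 0/1 ✗ · (1,4)@ 0/0 ✓
Row 2: (2,1)@ 1/1 ✓ · (2,3)@ 0/1 ✗ · (2,5)@ 0/1 ✗ · (2,7)@ 0/1 ✗
Row 3: (3,3)% 0/3 ✗ · (3,4)@ 1/3 ✗ · (3,5)% 0/3 ✗ · (3,7)% 0/1 ✗
Row 4: (4,1)% 1/1 ✓ · (4,2)% 2/3 ✗ · (4,3)@ 2/4 ✗ · (4,4)@ 3/4 ✓ · (4,5)@ 1/3 ✗
Row 5: (5,2)% 1/2 ✗ · (5,3)@ 1/4 ✗ · (5,4)% 1/4 ✗ · (5,5)% 1/3 ✗ · (5,6)@ 1/3 ✗ · (5,7)% 0/2 ✗
Row 6: (6,1)% 1/1 ✓ · (6,3)% 0/2 ✗ · (6,4)@ 0/3 ✗ · (6,6)@ 2/2 ✓ · (6,7)@ 1/2 ✗
Row 7: (7,1)% 1/1 ✓ · (7,4)% 0/1 ✗
For instance (1,1) has only 1/2 same-type neighbors, below 3/4.

No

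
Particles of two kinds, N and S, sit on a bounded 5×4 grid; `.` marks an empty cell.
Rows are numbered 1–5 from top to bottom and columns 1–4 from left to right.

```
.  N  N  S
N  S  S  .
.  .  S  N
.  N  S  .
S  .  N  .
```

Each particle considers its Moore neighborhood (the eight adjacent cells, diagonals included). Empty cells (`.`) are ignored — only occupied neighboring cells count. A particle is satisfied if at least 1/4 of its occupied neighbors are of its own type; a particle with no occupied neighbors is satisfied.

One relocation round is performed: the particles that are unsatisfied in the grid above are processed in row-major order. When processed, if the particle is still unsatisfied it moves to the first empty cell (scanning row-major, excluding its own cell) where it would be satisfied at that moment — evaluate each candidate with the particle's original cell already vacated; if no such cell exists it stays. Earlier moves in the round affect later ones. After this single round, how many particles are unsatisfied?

1

Initially unsatisfied (in order): (3,4), (5,1).
  (3,4) → (1,1).
  (5,1) → (2,4).
Resulting grid:
N N N S
N S S S
. . S .
. N S .
. . N .
Unsatisfied now: (1,3).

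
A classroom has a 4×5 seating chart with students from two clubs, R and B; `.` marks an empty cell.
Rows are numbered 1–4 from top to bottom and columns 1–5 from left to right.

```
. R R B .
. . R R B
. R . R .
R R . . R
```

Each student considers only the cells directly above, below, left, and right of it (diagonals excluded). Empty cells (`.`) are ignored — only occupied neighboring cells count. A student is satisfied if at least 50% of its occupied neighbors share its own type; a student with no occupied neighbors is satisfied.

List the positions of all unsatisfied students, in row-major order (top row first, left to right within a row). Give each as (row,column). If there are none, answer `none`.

(1,4), (2,5)

(1,2)R 1/1 ok
(1,3)R 2/3 ok
(1,4)B 0/2 unhappy
(2,3)R 2/2 ok
(2,4)R 2/4 ok
(2,5)B 0/1 unhappy
(3,2)R 1/1 ok
(3,4)R 1/1 ok
(4,1)R 1/1 ok
(4,2)R 2/2 ok
(4,5)R 0/0 ok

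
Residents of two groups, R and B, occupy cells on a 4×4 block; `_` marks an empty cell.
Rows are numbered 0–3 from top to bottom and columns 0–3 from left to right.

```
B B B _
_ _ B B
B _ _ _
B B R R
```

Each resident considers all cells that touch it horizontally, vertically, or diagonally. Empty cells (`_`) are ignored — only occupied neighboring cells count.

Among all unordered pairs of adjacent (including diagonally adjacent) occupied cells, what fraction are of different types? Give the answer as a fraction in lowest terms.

Scan each occupied cell's neighbors to the right and below (and the two forward diagonals) so each pair is counted once.
From row 0: 0 unlike of 5 pairs (running 0/5).
From row 1: 0 unlike of 1 pairs (running 0/6).
From row 2: 0 unlike of 2 pairs (running 0/8).
From row 3: 1 unlike of 3 pairs (running 1/11).
Total adjacent occupied pairs: 11; unlike-type pairs: 1.
1/11 is already in lowest terms.

1/11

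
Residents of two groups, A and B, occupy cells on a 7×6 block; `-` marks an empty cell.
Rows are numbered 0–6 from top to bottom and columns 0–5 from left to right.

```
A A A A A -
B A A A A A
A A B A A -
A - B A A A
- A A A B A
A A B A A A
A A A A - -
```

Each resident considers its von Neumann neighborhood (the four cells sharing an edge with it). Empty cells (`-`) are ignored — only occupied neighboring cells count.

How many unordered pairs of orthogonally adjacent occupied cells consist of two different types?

Scan each occupied cell's neighbors to the right and below so each pair is counted once.
From row 0: 1 unlike of 9 pairs (running 1/9).
From row 1: 3 unlike of 10 pairs (running 4/19).
From row 2: 2 unlike of 8 pairs (running 6/27).
From row 3: 3 unlike of 7 pairs (running 9/34).
From row 4: 4 unlike of 9 pairs (running 13/43).
From row 5: 3 unlike of 9 pairs (running 16/52).
From row 6: 0 unlike of 3 pairs (running 16/55).
Total adjacent occupied pairs: 55; unlike-type pairs: 16.

16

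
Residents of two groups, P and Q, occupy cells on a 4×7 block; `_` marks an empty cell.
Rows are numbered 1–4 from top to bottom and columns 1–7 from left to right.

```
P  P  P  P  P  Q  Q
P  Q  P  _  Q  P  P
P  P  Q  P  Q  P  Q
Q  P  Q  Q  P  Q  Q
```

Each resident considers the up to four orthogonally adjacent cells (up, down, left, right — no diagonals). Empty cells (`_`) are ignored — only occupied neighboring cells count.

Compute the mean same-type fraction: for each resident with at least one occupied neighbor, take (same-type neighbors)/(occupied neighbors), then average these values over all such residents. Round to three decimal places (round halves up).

(1,1)P 2/2
(1,2)P 2/3
(1,3)P 3/3
(1,4)P 2/2
(1,5)P 1/3
(1,6)Q 1/3
(1,7)Q 1/2
(2,1)P 2/3
(2,2)Q 0/4
(2,3)P 1/3
(2,5)Q 1/3
(2,6)P 2/4
(2,7)P 1/3
(3,1)P 2/3
(3,2)P 2/4
(3,3)Q 1/4
(3,4)P 0/3
(3,5)Q 1/4
(3,6)P 1/4
(3,7)Q 1/3
(4,1)Q 0/2
(4,2)P 1/3
(4,3)Q 2/3
(4,4)Q 1/3
(4,5)P 0/3
(4,6)Q 1/3
(4,7)Q 2/2
Sum over 27 residents: 2/2 + 2/3 + 3/3 + 2/2 + 1/3 + 1/3 + 1/2 + 2/3 + 0/4 + 1/3 + 1/3 + 2/4 + 1/3 + 2/3 + 2/4 + 1/4 + 0/3 + 1/4 + 1/4 + 1/3 + 0/2 + 1/3 + 2/3 + 1/3 + 0/3 + 1/3 + 2/2 = 143/12; mean = 143/12 ÷ 27 = 143/324 = 0.441358… → 0.441.

0.441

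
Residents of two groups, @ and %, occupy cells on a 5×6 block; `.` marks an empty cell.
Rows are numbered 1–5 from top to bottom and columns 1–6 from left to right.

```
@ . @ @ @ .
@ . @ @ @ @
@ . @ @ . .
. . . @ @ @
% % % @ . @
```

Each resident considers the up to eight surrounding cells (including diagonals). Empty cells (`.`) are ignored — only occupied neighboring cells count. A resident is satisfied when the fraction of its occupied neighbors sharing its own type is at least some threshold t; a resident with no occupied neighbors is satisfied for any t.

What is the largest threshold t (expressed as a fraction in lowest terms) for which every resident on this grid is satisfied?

(1,1)@ 1/1
(1,3)@ 3/3
(1,4)@ 5/5
(1,5)@ 4/4
(2,1)@ 2/2
(2,3)@ 5/5
(2,4)@ 7/7
(2,5)@ 5/5
(2,6)@ 2/2
(3,1)@ 1/1
(3,3)@ 4/4
(3,4)@ 6/6
(4,4)@ 4/5
(4,5)@ 5/5
(4,6)@ 2/2
(5,1)% 1/1
(5,2)% 2/2
(5,3)% 1/3
(5,4)@ 2/3
(5,6)@ 2/2
The smallest same-type fraction is 1/3 at (5,3), which reduces to 1/3. Any threshold above that leaves this resident unsatisfied.

1/3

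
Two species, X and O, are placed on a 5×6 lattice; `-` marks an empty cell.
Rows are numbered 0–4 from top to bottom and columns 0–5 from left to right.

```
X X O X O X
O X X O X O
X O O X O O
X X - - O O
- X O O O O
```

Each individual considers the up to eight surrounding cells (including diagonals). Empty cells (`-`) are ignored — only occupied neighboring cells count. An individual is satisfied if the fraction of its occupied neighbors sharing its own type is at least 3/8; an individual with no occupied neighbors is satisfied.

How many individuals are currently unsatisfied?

Row 0: (0,0)X 2/3 ✓ · (0,1)X 3/5 ✓ · (0,2)O 1/5 ✗ · (0,3)X 2/5 ✓ · (0,4)O 2/5 ✓ · (0,5)X 1/3 ✗
Row 1: (1,0)O 1/5 ✗ · (1,1)X 4/8 ✓ · (1,2)X 4/8 ✓ · (1,3)O 4/8 ✓ · (1,4)X 3/8 ✓ · (1,5)O 3/5 ✓
Row 2: (2,0)X 3/5 ✓ · (2,1)O 2/7 ✗ · (2,2)O 2/6 ✗ · (2,3)X 2/6 ✗ · (2,4)O 5/7 ✓ · (2,5)O 4/5 ✓
Row 3: (3,0)X 3/4 ✓ · (3,1)X 3/6 ✓ · (3,4)O 6/7 ✓ · (3,5)O 5/5 ✓
Row 4: (4,1)X 2/3 ✓ · (4,2)O 1/3 ✗ · (4,3)O 3/3 ✓ · (4,4)O 4/4 ✓ · (4,5)O 3/3 ✓
Unsatisfied: (0,2), (0,5), (1,0), (2,1), (2,2), (2,3), (4,2) — 7 in total.

7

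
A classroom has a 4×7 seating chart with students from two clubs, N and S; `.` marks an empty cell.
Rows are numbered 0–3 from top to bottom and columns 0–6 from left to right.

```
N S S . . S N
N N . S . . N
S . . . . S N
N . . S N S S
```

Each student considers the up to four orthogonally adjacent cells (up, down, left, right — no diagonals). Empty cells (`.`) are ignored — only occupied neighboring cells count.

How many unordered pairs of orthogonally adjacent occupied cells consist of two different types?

9

Scan each occupied cell's neighbors to the right and below so each pair is counted once.
From row 0: 3 unlike of 6 pairs (running 3/6).
From row 1: 1 unlike of 3 pairs (running 4/9).
From row 2: 3 unlike of 4 pairs (running 7/13).
From row 3: 2 unlike of 3 pairs (running 9/16).
Total adjacent occupied pairs: 16; unlike-type pairs: 9.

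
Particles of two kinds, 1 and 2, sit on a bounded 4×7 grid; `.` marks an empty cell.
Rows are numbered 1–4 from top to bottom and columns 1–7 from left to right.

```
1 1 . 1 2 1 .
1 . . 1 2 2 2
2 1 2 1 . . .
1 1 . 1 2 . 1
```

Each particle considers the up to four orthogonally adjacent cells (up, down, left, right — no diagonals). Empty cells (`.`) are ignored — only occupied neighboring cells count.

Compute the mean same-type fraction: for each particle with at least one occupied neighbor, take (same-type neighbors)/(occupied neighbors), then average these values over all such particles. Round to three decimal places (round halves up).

0.519

Row 1: (1,1)1 2/2 · (1,2)1 1/1 · (1,4)1 1/2 · (1,5)2 1/3 · (1,6)1 0/2
Row 2: (2,1)1 1/2 · (2,4)1 2/3 · (2,5)2 2/3 · (2,6)2 2/3 · (2,7)2 1/1
Row 3: (3,1)2 0/3 · (3,2)1 1/3 · (3,3)2 0/2 · (3,4)1 2/3
Row 4: (4,1)1 1/2 · (4,2)1 2/2 · (4,4)1 1/2 · (4,5)2 0/1 · (4,7)1 — no occupied neighbors
Sum over 18 particles: 2/2 + 1/1 + 1/2 + 1/3 + 0/2 + 1/2 + 2/3 + 2/3 + 2/3 + 1/1 + 0/3 + 1/3 + 0/2 + 2/3 + 1/2 + 2/2 + 1/2 + 0/1 = 28/3; mean = 28/3 ÷ 18 = 14/27 = 0.518518… → 0.519.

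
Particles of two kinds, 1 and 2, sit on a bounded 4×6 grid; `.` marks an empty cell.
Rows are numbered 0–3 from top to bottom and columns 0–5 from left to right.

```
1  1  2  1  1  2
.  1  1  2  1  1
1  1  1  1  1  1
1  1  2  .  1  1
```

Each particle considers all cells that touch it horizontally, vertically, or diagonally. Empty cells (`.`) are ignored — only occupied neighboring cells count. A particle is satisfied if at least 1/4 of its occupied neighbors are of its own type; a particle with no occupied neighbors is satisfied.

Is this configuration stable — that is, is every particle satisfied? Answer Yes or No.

No

Row 0: (0,0)1 2/2 ok · (0,1)1 3/4 ok · (0,2)2 1/5 unhappy · (0,3)1 3/5 ok · (0,4)1 3/5 ok · (0,5)2 0/3 unhappy
Row 1: (1,1)1 6/7 ok · (1,2)1 6/8 ok · (1,3)2 1/8 unhappy · (1,4)1 6/8 ok · (1,5)1 4/5 ok
Row 2: (2,0)1 4/4 ok · (2,1)1 6/7 ok · (2,2)1 5/7 ok · (2,3)1 5/7 ok · (2,4)1 6/7 ok · (2,5)1 5/5 ok
Row 3: (3,0)1 3/3 ok · (3,1)1 4/5 ok · (3,2)2 0/4 unhappy · (3,4)1 4/4 ok · (3,5)1 3/3 ok
For instance (0,2) has only 1/5 same-type neighbors, below 1/4.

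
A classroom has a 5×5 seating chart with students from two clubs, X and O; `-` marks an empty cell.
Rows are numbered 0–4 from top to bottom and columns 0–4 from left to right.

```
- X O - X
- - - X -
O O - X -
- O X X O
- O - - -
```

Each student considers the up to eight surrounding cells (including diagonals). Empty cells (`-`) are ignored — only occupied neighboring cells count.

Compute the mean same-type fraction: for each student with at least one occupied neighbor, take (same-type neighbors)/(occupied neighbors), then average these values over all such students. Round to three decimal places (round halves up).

Row 0: (0,1)X 0/1 · (0,2)O 0/2 · (0,4)X 1/1
Row 1: (1,3)X 2/3
Row 2: (2,0)O 2/2 · (2,1)O 2/3 · (2,3)X 3/4
Row 3: (3,1)O 3/4 · (3,2)X 2/5 · (3,3)X 2/3 · (3,4)O 0/2
Row 4: (4,1)O 1/2
Sum over 12 students: 0/1 + 0/2 + 1/1 + 2/3 + 2/2 + 2/3 + 3/4 + 3/4 + 2/5 + 2/3 + 0/2 + 1/2 = 32/5; mean = 32/5 ÷ 12 = 8/15 = 0.533333… → 0.533.

0.533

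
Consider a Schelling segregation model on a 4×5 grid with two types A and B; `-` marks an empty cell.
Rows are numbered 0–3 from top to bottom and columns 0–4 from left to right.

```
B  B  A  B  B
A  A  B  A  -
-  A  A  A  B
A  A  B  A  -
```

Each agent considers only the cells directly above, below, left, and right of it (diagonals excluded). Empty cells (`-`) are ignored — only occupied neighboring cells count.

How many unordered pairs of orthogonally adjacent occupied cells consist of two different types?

13

Scan each occupied cell's neighbors to the right and below so each pair is counted once.
Row 0: B(0,0)–B(0,1)= B(0,0)–A(1,0)≠ B(0,1)–A(0,2)≠ B(0,1)–A(1,1)≠ A(0,2)–B(0,3)≠ A(0,2)–B(1,2)≠ B(0,3)–B(0,4)= B(0,3)–A(1,3)≠  → 6/8 unlike.
Row 1: A(1,0)–A(1,1)= A(1,1)–B(1,2)≠ A(1,1)–A(2,1)= B(1,2)–A(1,3)≠ B(1,2)–A(2,2)≠ A(1,3)–A(2,3)=  → 3/6 unlike.
Row 2: A(2,1)–A(2,2)= A(2,1)–A(3,1)= A(2,2)–A(2,3)= A(2,2)–B(3,2)≠ A(2,3)–B(2,4)≠ A(2,3)–A(3,3)=  → 2/6 unlike.
Row 3: A(3,0)–A(3,1)= A(3,1)–B(3,2)≠ B(3,2)–A(3,3)≠  → 2/3 unlike.
Total adjacent occupied pairs: 23; unlike-type pairs: 13.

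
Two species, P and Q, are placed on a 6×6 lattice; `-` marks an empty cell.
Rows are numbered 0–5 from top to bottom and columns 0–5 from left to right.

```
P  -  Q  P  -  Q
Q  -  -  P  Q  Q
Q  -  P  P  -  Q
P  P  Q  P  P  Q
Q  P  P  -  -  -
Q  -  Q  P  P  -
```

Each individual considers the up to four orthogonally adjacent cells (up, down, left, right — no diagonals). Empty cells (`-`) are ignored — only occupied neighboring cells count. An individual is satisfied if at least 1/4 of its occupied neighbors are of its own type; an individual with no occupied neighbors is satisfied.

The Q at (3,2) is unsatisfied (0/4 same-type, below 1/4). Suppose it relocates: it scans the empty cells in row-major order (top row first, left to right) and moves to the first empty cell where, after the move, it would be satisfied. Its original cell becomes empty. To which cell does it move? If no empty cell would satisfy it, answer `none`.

Vacating (3,2). Empty cells in order:
  (0,1): 1/2 same-type → satisfied — stop here.

(0,1)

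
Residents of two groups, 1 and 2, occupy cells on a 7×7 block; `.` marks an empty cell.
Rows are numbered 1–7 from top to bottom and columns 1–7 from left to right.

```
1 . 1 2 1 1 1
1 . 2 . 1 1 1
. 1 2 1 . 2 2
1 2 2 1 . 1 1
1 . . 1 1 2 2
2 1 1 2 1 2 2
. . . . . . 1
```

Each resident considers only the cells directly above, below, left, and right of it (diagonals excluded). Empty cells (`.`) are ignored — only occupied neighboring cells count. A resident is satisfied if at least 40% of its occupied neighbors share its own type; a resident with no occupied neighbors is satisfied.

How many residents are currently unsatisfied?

12

(1,1)1 1/1 ✓
(1,3)1 0/2 ✗
(1,4)2 0/2 ✗
(1,5)1 2/3 ✓
(1,6)1 3/3 ✓
(1,7)1 2/2 ✓
(2,1)1 1/1 ✓
(2,3)2 1/2 ✓
(2,5)1 2/2 ✓
(2,6)1 3/4 ✓
(2,7)1 2/3 ✓
(3,2)1 0/2 ✗
(3,3)2 2/4 ✓
(3,4)1 1/2 ✓
(3,6)2 1/3 ✗
(3,7)2 1/3 ✗
(4,1)1 1/2 ✓
(4,2)2 1/3 ✗
(4,3)2 2/3 ✓
(4,4)1 2/3 ✓
(4,6)1 1/3 ✗
(4,7)1 1/3 ✗
(5,1)1 1/2 ✓
(5,4)1 2/3 ✓
(5,5)1 2/3 ✓
(5,6)2 2/4 ✓
(5,7)2 2/3 ✓
(6,1)2 0/2 ✗
(6,2)1 1/2 ✓
(6,3)1 1/2 ✓
(6,4)2 0/3 ✗
(6,5)1 1/3 ✗
(6,6)2 2/3 ✓
(6,7)2 2/3 ✓
(7,7)1 0/1 ✗
Unsatisfied: (1,3), (1,4), (3,2), (3,6), (3,7), (4,2), (4,6), (4,7), (6,1), (6,4), (6,5), (7,7) — 12 in total.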